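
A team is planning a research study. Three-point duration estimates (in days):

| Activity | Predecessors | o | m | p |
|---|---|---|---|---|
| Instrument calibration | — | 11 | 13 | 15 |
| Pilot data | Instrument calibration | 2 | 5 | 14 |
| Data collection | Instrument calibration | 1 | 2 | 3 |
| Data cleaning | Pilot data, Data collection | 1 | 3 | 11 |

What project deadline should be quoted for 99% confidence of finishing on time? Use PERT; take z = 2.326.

29.3 days

te_Instrument calibration = (11 + 4·13 + 15)/6 = 78/6 = 13; σ²_Instrument calibration = ((15−11)/6)² = 0.444
te_Pilot data = (2 + 4·5 + 14)/6 = 36/6 = 6; σ²_Pilot data = ((14−2)/6)² = 4.000
te_Data collection = (1 + 4·2 + 3)/6 = 12/6 = 2; σ²_Data collection = ((3−1)/6)² = 0.111
te_Data cleaning = (1 + 4·3 + 11)/6 = 24/6 = 4; σ²_Data cleaning = ((11−1)/6)² = 2.778

Forward pass:
ES_Instrument calibration = 0; EF_Instrument calibration = 13
ES_Pilot data = 13; EF_Pilot data = 13+6 = 19
ES_Data collection = 13; EF_Data collection = 13+2 = 15
ES_Data cleaning = max(EF_Pilot data=19, EF_Data collection=15) = 19; EF_Data cleaning = 19+4 = 23
Expected project duration μ = 23 days. Critical path: Instrument calibration → Pilot data → Data cleaning.

Variance along critical path = 0.444 + 4.000 + 2.778 = 7.222; σ = 2.687 days.
D = μ + z·σ = 23 + 2.326·2.687 = 29.3 days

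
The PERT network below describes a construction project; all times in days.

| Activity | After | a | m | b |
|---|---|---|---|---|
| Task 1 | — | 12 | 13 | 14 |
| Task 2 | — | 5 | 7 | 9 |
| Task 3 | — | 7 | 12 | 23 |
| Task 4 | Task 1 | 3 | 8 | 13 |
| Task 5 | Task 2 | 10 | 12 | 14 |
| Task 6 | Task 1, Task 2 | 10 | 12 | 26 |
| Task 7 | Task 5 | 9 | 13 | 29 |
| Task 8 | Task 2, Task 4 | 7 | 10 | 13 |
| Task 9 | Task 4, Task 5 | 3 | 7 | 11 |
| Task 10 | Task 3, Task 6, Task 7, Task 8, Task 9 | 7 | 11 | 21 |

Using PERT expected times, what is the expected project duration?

te_Task 1 = (12 + 4·13 + 14)/6 = 78/6 = 13
te_Task 2 = (5 + 4·7 + 9)/6 = 42/6 = 7
te_Task 3 = (7 + 4·12 + 23)/6 = 78/6 = 13
te_Task 4 = (3 + 4·8 + 13)/6 = 48/6 = 8
te_Task 5 = (10 + 4·12 + 14)/6 = 72/6 = 12
te_Task 6 = (10 + 4·12 + 26)/6 = 84/6 = 14
te_Task 7 = (9 + 4·13 + 29)/6 = 90/6 = 15
te_Task 8 = (7 + 4·10 + 13)/6 = 60/6 = 10
te_Task 9 = (3 + 4·7 + 11)/6 = 42/6 = 7
te_Task 10 = (7 + 4·11 + 21)/6 = 72/6 = 12

Forward pass:
ES_Task 1 = 0; EF_Task 1 = 13
ES_Task 2 = 0; EF_Task 2 = 7
ES_Task 3 = 0; EF_Task 3 = 13
ES_Task 4 = 13; EF_Task 4 = 13+8 = 21
ES_Task 5 = 7; EF_Task 5 = 7+12 = 19
ES_Task 6 = max(EF_Task 1=13, EF_Task 2=7) = 13; EF_Task 6 = 13+14 = 27
ES_Task 7 = 19; EF_Task 7 = 19+15 = 34
ES_Task 8 = max(EF_Task 2=7, EF_Task 4=21) = 21; EF_Task 8 = 21+10 = 31
ES_Task 9 = max(EF_Task 4=21, EF_Task 5=19) = 21; EF_Task 9 = 21+7 = 28
ES_Task 10 = max(EF_Task 3=13, EF_Task 6=27, EF_Task 7=34, EF_Task 8=31, EF_Task 9=28) = 34; EF_Task 10 = 34+12 = 46
Expected project duration μ = 46 days. Critical path: Task 2 → Task 5 → Task 7 → Task 10.

46 days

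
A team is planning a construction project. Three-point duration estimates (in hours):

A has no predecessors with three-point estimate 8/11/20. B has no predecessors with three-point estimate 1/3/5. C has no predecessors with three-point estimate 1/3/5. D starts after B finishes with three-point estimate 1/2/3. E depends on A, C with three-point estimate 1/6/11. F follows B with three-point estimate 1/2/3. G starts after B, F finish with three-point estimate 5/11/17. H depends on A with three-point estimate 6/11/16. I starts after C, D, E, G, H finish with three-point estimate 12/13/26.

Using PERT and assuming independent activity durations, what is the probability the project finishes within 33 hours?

te_A = (8 + 4·11 + 20)/6 = 72/6 = 12; σ²_A = ((20−8)/6)² = 4.000
te_B = (1 + 4·3 + 5)/6 = 18/6 = 3; σ²_B = ((5−1)/6)² = 0.444
te_C = (1 + 4·3 + 5)/6 = 18/6 = 3; σ²_C = ((5−1)/6)² = 0.444
te_D = (1 + 4·2 + 3)/6 = 12/6 = 2; σ²_D = ((3−1)/6)² = 0.111
te_E = (1 + 4·6 + 11)/6 = 36/6 = 6; σ²_E = ((11−1)/6)² = 2.778
te_F = (1 + 4·2 + 3)/6 = 12/6 = 2; σ²_F = ((3−1)/6)² = 0.111
te_G = (5 + 4·11 + 17)/6 = 66/6 = 11; σ²_G = ((17−5)/6)² = 4.000
te_H = (6 + 4·11 + 16)/6 = 66/6 = 11; σ²_H = ((16−6)/6)² = 2.778
te_I = (12 + 4·13 + 26)/6 = 90/6 = 15; σ²_I = ((26−12)/6)² = 5.444

Forward pass:
ES_A = 0; EF_A = 12
ES_B = 0; EF_B = 3
ES_C = 0; EF_C = 3
ES_D = 3; EF_D = 3+2 = 5
ES_E = max(EF_A=12, EF_C=3) = 12; EF_E = 12+6 = 18
ES_F = 3; EF_F = 3+2 = 5
ES_G = max(EF_B=3, EF_F=5) = 5; EF_G = 5+11 = 16
ES_H = 12; EF_H = 12+11 = 23
ES_I = max(EF_C=3, EF_D=5, EF_E=18, EF_G=16, EF_H=23) = 23; EF_I = 23+15 = 38
Expected project duration μ = 38 hours. Critical path: A → H → I.

Variance along critical path = 4.000 + 2.778 + 5.444 = 12.222; σ = √12.222 = 3.496 hours.
Z = (33 − 38) / 3.496 = -1.430
P(T ≤ 33) = Φ(-1.430) ≈ 0.076

0.076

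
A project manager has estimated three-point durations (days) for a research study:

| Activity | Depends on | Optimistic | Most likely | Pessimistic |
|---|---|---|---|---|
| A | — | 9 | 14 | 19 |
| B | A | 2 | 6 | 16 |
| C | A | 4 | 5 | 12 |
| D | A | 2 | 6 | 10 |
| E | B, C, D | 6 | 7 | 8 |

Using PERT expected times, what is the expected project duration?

te_A = (9 + 4·14 + 19)/6 = 84/6 = 14
te_B = (2 + 4·6 + 16)/6 = 42/6 = 7
te_C = (4 + 4·5 + 12)/6 = 36/6 = 6
te_D = (2 + 4·6 + 10)/6 = 36/6 = 6
te_E = (6 + 4·7 + 8)/6 = 42/6 = 7

Forward pass:
ES_A = 0; EF_A = 14
ES_B = 14; EF_B = 14+7 = 21
ES_C = 14; EF_C = 14+6 = 20
ES_D = 14; EF_D = 14+6 = 20
ES_E = max(EF_B=21, EF_C=20, EF_D=20) = 21; EF_E = 21+7 = 28
Expected project duration μ = 28 days. Critical path: A → B → E.

28 days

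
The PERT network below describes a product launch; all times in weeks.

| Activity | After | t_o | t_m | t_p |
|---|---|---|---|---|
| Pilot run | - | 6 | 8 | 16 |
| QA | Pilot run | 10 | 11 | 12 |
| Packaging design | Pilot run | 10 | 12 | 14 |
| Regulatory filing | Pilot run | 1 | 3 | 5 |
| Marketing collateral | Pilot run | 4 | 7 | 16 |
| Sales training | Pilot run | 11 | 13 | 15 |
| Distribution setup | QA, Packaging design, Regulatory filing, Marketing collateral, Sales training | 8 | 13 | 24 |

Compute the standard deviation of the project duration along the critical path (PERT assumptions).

te_Pilot run = (6 + 4·8 + 16)/6 = 54/6 = 9; σ²_Pilot run = ((16−6)/6)² = 2.778
te_QA = (10 + 4·11 + 12)/6 = 66/6 = 11; σ²_QA = ((12−10)/6)² = 0.111
te_Packaging design = (10 + 4·12 + 14)/6 = 72/6 = 12; σ²_Packaging design = ((14−10)/6)² = 0.444
te_Regulatory filing = (1 + 4·3 + 5)/6 = 18/6 = 3; σ²_Regulatory filing = ((5−1)/6)² = 0.444
te_Marketing collateral = (4 + 4·7 + 16)/6 = 48/6 = 8; σ²_Marketing collateral = ((16−4)/6)² = 4.000
te_Sales training = (11 + 4·13 + 15)/6 = 78/6 = 13; σ²_Sales training = ((15−11)/6)² = 0.444
te_Distribution setup = (8 + 4·13 + 24)/6 = 84/6 = 14; σ²_Distribution setup = ((24−8)/6)² = 7.111

Forward pass:
ES_Pilot run = 0; EF_Pilot run = 9
ES_QA = 9; EF_QA = 9+11 = 20
ES_Packaging design = 9; EF_Packaging design = 9+12 = 21
ES_Regulatory filing = 9; EF_Regulatory filing = 9+3 = 12
ES_Marketing collateral = 9; EF_Marketing collateral = 9+8 = 17
ES_Sales training = 9; EF_Sales training = 9+13 = 22
ES_Distribution setup = max(EF_QA=20, EF_Packaging design=21, EF_Regulatory filing=12, EF_Marketing collateral=17, EF_Sales training=22) = 22; EF_Distribution setup = 22+14 = 36
Expected project duration μ = 36 weeks. Critical path: Pilot run → Sales training → Distribution setup.

Variance along critical path = 2.778 + 0.444 + 7.111 = 10.333
σ = √10.333 = 3.215 weeks

3.21 weeks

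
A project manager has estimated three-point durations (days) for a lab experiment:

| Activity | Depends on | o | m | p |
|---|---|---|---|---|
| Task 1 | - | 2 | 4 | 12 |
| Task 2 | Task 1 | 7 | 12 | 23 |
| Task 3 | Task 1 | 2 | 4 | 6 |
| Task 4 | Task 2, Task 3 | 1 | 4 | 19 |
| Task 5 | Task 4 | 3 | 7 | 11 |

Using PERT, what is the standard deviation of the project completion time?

te_Task 1 = (2 + 4·4 + 12)/6 = 30/6 = 5; σ²_Task 1 = ((12−2)/6)² = 2.778
te_Task 2 = (7 + 4·12 + 23)/6 = 78/6 = 13; σ²_Task 2 = ((23−7)/6)² = 7.111
te_Task 3 = (2 + 4·4 + 6)/6 = 24/6 = 4; σ²_Task 3 = ((6−2)/6)² = 0.444
te_Task 4 = (1 + 4·4 + 19)/6 = 36/6 = 6; σ²_Task 4 = ((19−1)/6)² = 9.000
te_Task 5 = (3 + 4·7 + 11)/6 = 42/6 = 7; σ²_Task 5 = ((11−3)/6)² = 1.778

Forward pass:
ES_Task 1 = 0; EF_Task 1 = 5
ES_Task 2 = 5; EF_Task 2 = 5+13 = 18
ES_Task 3 = 5; EF_Task 3 = 5+4 = 9
ES_Task 4 = max(EF_Task 2=18, EF_Task 3=9) = 18; EF_Task 4 = 18+6 = 24
ES_Task 5 = 24; EF_Task 5 = 24+7 = 31
Expected project duration μ = 31 days. Critical path: Task 1 → Task 2 → Task 4 → Task 5.

Variance along critical path = 2.778 + 7.111 + 9.000 + 1.778 = 20.667
σ = √20.667 = 4.546 days

4.55 days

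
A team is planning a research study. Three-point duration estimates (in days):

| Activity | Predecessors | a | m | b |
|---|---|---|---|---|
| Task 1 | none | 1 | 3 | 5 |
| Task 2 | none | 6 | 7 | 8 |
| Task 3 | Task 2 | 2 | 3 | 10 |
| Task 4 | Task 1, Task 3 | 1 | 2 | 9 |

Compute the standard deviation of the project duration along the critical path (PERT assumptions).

te_Task 1 = (1 + 4·3 + 5)/6 = 18/6 = 3; σ²_Task 1 = ((5−1)/6)² = 0.444
te_Task 2 = (6 + 4·7 + 8)/6 = 42/6 = 7; σ²_Task 2 = ((8−6)/6)² = 0.111
te_Task 3 = (2 + 4·3 + 10)/6 = 24/6 = 4; σ²_Task 3 = ((10−2)/6)² = 1.778
te_Task 4 = (1 + 4·2 + 9)/6 = 18/6 = 3; σ²_Task 4 = ((9−1)/6)² = 1.778

Forward pass:
ES_Task 1 = 0; EF_Task 1 = 3
ES_Task 2 = 0; EF_Task 2 = 7
ES_Task 3 = 7; EF_Task 3 = 7+4 = 11
ES_Task 4 = max(EF_Task 1=3, EF_Task 3=11) = 11; EF_Task 4 = 11+3 = 14
Expected project duration μ = 14 days. Critical path: Task 2 → Task 3 → Task 4.

Variance along critical path = 0.111 + 1.778 + 1.778 = 3.667
σ = √3.667 = 1.915 days

1.91 days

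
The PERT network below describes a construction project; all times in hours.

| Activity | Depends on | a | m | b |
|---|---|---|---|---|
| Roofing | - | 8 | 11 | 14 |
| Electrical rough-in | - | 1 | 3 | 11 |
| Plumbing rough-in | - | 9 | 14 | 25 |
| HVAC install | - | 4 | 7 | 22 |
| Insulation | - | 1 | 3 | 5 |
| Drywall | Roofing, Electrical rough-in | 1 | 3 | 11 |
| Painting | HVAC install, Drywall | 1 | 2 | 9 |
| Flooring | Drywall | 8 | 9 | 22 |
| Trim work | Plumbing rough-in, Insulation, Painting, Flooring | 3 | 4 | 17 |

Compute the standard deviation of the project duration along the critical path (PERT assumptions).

3.83 hours

te_Roofing = (8 + 4·11 + 14)/6 = 66/6 = 11; σ²_Roofing = ((14−8)/6)² = 1.000
te_Electrical rough-in = (1 + 4·3 + 11)/6 = 24/6 = 4; σ²_Electrical rough-in = ((11−1)/6)² = 2.778
te_Plumbing rough-in = (9 + 4·14 + 25)/6 = 90/6 = 15; σ²_Plumbing rough-in = ((25−9)/6)² = 7.111
te_HVAC install = (4 + 4·7 + 22)/6 = 54/6 = 9; σ²_HVAC install = ((22−4)/6)² = 9.000
te_Insulation = (1 + 4·3 + 5)/6 = 18/6 = 3; σ²_Insulation = ((5−1)/6)² = 0.444
te_Drywall = (1 + 4·3 + 11)/6 = 24/6 = 4; σ²_Drywall = ((11−1)/6)² = 2.778
te_Painting = (1 + 4·2 + 9)/6 = 18/6 = 3; σ²_Painting = ((9−1)/6)² = 1.778
te_Flooring = (8 + 4·9 + 22)/6 = 66/6 = 11; σ²_Flooring = ((22−8)/6)² = 5.444
te_Trim work = (3 + 4·4 + 17)/6 = 36/6 = 6; σ²_Trim work = ((17−3)/6)² = 5.444

Forward pass:
ES_Roofing = 0; EF_Roofing = 11
ES_Electrical rough-in = 0; EF_Electrical rough-in = 4
ES_Plumbing rough-in = 0; EF_Plumbing rough-in = 15
ES_HVAC install = 0; EF_HVAC install = 9
ES_Insulation = 0; EF_Insulation = 3
ES_Drywall = max(EF_Roofing=11, EF_Electrical rough-in=4) = 11; EF_Drywall = 11+4 = 15
ES_Painting = max(EF_HVAC install=9, EF_Drywall=15) = 15; EF_Painting = 15+3 = 18
ES_Flooring = 15; EF_Flooring = 15+11 = 26
ES_Trim work = max(EF_Plumbing rough-in=15, EF_Insulation=3, EF_Painting=18, EF_Flooring=26) = 26; EF_Trim work = 26+6 = 32
Expected project duration μ = 32 hours. Critical path: Roofing → Drywall → Flooring → Trim work.

Variance along critical path = 1.000 + 2.778 + 5.444 + 5.444 = 14.667
σ = √14.667 = 3.830 hours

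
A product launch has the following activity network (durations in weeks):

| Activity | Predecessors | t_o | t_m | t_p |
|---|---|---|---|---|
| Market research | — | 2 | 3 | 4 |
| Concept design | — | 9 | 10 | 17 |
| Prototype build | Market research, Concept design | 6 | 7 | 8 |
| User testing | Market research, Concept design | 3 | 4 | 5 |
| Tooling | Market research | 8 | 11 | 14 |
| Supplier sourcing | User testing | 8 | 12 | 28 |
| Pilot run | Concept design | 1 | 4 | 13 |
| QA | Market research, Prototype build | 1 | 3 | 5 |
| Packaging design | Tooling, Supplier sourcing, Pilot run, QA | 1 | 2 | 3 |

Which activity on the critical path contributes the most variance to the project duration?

Supplier sourcing

te_Market research = (2 + 4·3 + 4)/6 = 18/6 = 3; σ²_Market research = ((4−2)/6)² = 0.111
te_Concept design = (9 + 4·10 + 17)/6 = 66/6 = 11; σ²_Concept design = ((17−9)/6)² = 1.778
te_Prototype build = (6 + 4·7 + 8)/6 = 42/6 = 7; σ²_Prototype build = ((8−6)/6)² = 0.111
te_User testing = (3 + 4·4 + 5)/6 = 24/6 = 4; σ²_User testing = ((5−3)/6)² = 0.111
te_Tooling = (8 + 4·11 + 14)/6 = 66/6 = 11; σ²_Tooling = ((14−8)/6)² = 1.000
te_Supplier sourcing = (8 + 4·12 + 28)/6 = 84/6 = 14; σ²_Supplier sourcing = ((28−8)/6)² = 11.111
te_Pilot run = (1 + 4·4 + 13)/6 = 30/6 = 5; σ²_Pilot run = ((13−1)/6)² = 4.000
te_QA = (1 + 4·3 + 5)/6 = 18/6 = 3; σ²_QA = ((5−1)/6)² = 0.444
te_Packaging design = (1 + 4·2 + 3)/6 = 12/6 = 2; σ²_Packaging design = ((3−1)/6)² = 0.111

Forward pass:
ES_Market research = 0; EF_Market research = 3
ES_Concept design = 0; EF_Concept design = 11
ES_Prototype build = max(EF_Market research=3, EF_Concept design=11) = 11; EF_Prototype build = 11+7 = 18
ES_User testing = max(EF_Market research=3, EF_Concept design=11) = 11; EF_User testing = 11+4 = 15
ES_Tooling = 3; EF_Tooling = 3+11 = 14
ES_Supplier sourcing = 15; EF_Supplier sourcing = 15+14 = 29
ES_Pilot run = 11; EF_Pilot run = 11+5 = 16
ES_QA = max(EF_Market research=3, EF_Prototype build=18) = 18; EF_QA = 18+3 = 21
ES_Packaging design = max(EF_Tooling=14, EF_Supplier sourcing=29, EF_Pilot run=16, EF_QA=21) = 29; EF_Packaging design = 29+2 = 31
Expected project duration μ = 31 weeks. Critical path: Concept design → User testing → Supplier sourcing → Packaging design.

Variances on critical path: σ²_Concept design=1.778, σ²_User testing=0.111, σ²_Supplier sourcing=11.111, σ²_Packaging design=0.111.
Largest is σ²_Supplier sourcing = 11.111.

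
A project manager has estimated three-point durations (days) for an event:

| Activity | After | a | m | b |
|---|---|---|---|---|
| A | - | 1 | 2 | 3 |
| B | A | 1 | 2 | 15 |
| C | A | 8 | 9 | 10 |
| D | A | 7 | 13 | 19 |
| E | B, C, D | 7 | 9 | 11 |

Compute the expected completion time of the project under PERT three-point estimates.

te_A = (1 + 4·2 + 3)/6 = 12/6 = 2
te_B = (1 + 4·2 + 15)/6 = 24/6 = 4
te_C = (8 + 4·9 + 10)/6 = 54/6 = 9
te_D = (7 + 4·13 + 19)/6 = 78/6 = 13
te_E = (7 + 4·9 + 11)/6 = 54/6 = 9

Forward pass:
ES_A = 0; EF_A = 2
ES_B = 2; EF_B = 2+4 = 6
ES_C = 2; EF_C = 2+9 = 11
ES_D = 2; EF_D = 2+13 = 15
ES_E = max(EF_B=6, EF_C=11, EF_D=15) = 15; EF_E = 15+9 = 24
Expected project duration μ = 24 days. Critical path: A → D → E.

24 days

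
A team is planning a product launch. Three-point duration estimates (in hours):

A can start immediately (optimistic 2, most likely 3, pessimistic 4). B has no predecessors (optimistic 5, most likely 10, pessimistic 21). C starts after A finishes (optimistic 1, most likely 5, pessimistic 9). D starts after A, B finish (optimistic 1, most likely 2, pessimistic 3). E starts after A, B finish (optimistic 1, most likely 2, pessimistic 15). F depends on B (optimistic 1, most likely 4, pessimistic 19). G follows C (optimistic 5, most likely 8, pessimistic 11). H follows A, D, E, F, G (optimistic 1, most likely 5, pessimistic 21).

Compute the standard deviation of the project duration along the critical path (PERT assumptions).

te_A = (2 + 4·3 + 4)/6 = 18/6 = 3; σ²_A = ((4−2)/6)² = 0.111
te_B = (5 + 4·10 + 21)/6 = 66/6 = 11; σ²_B = ((21−5)/6)² = 7.111
te_C = (1 + 4·5 + 9)/6 = 30/6 = 5; σ²_C = ((9−1)/6)² = 1.778
te_D = (1 + 4·2 + 3)/6 = 12/6 = 2; σ²_D = ((3−1)/6)² = 0.111
te_E = (1 + 4·2 + 15)/6 = 24/6 = 4; σ²_E = ((15−1)/6)² = 5.444
te_F = (1 + 4·4 + 19)/6 = 36/6 = 6; σ²_F = ((19−1)/6)² = 9.000
te_G = (5 + 4·8 + 11)/6 = 48/6 = 8; σ²_G = ((11−5)/6)² = 1.000
te_H = (1 + 4·5 + 21)/6 = 42/6 = 7; σ²_H = ((21−1)/6)² = 11.111

Forward pass:
ES_A = 0; EF_A = 3
ES_B = 0; EF_B = 11
ES_C = 3; EF_C = 3+5 = 8
ES_D = max(EF_A=3, EF_B=11) = 11; EF_D = 11+2 = 13
ES_E = max(EF_A=3, EF_B=11) = 11; EF_E = 11+4 = 15
ES_F = 11; EF_F = 11+6 = 17
ES_G = 8; EF_G = 8+8 = 16
ES_H = max(EF_A=3, EF_D=13, EF_E=15, EF_F=17, EF_G=16) = 17; EF_H = 17+7 = 24
Expected project duration μ = 24 hours. Critical path: B → F → H.

Variance along critical path = 7.111 + 9.000 + 11.111 = 27.222
σ = √27.222 = 5.217 hours

5.22 hours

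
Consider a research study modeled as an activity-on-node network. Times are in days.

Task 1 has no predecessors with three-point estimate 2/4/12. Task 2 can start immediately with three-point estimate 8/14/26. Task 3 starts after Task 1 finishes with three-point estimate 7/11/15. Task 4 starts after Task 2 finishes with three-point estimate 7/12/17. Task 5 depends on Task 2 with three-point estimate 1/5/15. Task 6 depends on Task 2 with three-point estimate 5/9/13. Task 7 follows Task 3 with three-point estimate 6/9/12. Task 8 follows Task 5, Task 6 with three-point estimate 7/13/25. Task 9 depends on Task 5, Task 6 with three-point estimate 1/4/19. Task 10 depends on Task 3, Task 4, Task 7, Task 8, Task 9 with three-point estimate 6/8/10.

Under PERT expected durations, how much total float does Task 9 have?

8 days

te_Task 1 = (2 + 4·4 + 12)/6 = 30/6 = 5
te_Task 2 = (8 + 4·14 + 26)/6 = 90/6 = 15
te_Task 3 = (7 + 4·11 + 15)/6 = 66/6 = 11
te_Task 4 = (7 + 4·12 + 17)/6 = 72/6 = 12
te_Task 5 = (1 + 4·5 + 15)/6 = 36/6 = 6
te_Task 6 = (5 + 4·9 + 13)/6 = 54/6 = 9
te_Task 7 = (6 + 4·9 + 12)/6 = 54/6 = 9
te_Task 8 = (7 + 4·13 + 25)/6 = 84/6 = 14
te_Task 9 = (1 + 4·4 + 19)/6 = 36/6 = 6
te_Task 10 = (6 + 4·8 + 10)/6 = 48/6 = 8

Forward pass:
ES_Task 1 = 0; EF_Task 1 = 5
ES_Task 2 = 0; EF_Task 2 = 15
ES_Task 3 = 5; EF_Task 3 = 5+11 = 16
ES_Task 4 = 15; EF_Task 4 = 15+12 = 27
ES_Task 5 = 15; EF_Task 5 = 15+6 = 21
ES_Task 6 = 15; EF_Task 6 = 15+9 = 24
ES_Task 7 = 16; EF_Task 7 = 16+9 = 25
ES_Task 8 = max(EF_Task 5=21, EF_Task 6=24) = 24; EF_Task 8 = 24+14 = 38
ES_Task 9 = max(EF_Task 5=21, EF_Task 6=24) = 24; EF_Task 9 = 24+6 = 30
ES_Task 10 = max(EF_Task 3=16, EF_Task 4=27, EF_Task 7=25, EF_Task 8=38, EF_Task 9=30) = 38; EF_Task 10 = 38+8 = 46
Expected project duration μ = 46 days. Critical path: Task 2 → Task 6 → Task 8 → Task 10.

Backward pass:
LF_Task 10 = 46; LS_Task 10 = 46−8 = 38
LF_Task 9 = LS_Task 10 = 38; LS_Task 9 = 38−6 = 32
LF_Task 8 = LS_Task 10 = 38; LS_Task 8 = 38−14 = 24
LF_Task 7 = LS_Task 10 = 38; LS_Task 7 = 38−9 = 29
LF_Task 6 = min(LS_Task 8=24, LS_Task 9=32) = 24; LS_Task 6 = 24−9 = 15
LF_Task 5 = min(LS_Task 8=24, LS_Task 9=32) = 24; LS_Task 5 = 24−6 = 18
LF_Task 4 = LS_Task 10 = 38; LS_Task 4 = 38−12 = 26
LF_Task 3 = min(LS_Task 7=29, LS_Task 10=38) = 29; LS_Task 3 = 29−11 = 18
LF_Task 2 = min(LS_Task 4=26, LS_Task 5=18, LS_Task 6=15) = 15; LS_Task 2 = 15−15 = 0
LF_Task 1 = LS_Task 3 = 18; LS_Task 1 = 18−5 = 13
Slack_Task 9 = LS_Task 9 − ES_Task 9 = 32 − 24 = 8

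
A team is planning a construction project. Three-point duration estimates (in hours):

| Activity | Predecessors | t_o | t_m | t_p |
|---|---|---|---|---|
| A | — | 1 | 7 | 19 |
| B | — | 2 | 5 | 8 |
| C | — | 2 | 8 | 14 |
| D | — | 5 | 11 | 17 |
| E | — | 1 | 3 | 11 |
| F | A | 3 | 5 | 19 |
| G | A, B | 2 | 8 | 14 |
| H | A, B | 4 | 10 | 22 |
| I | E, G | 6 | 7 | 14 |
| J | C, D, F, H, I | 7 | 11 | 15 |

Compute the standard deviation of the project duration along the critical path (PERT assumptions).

4.07 hours

te_A = (1 + 4·7 + 19)/6 = 48/6 = 8; σ²_A = ((19−1)/6)² = 9.000
te_B = (2 + 4·5 + 8)/6 = 30/6 = 5; σ²_B = ((8−2)/6)² = 1.000
te_C = (2 + 4·8 + 14)/6 = 48/6 = 8; σ²_C = ((14−2)/6)² = 4.000
te_D = (5 + 4·11 + 17)/6 = 66/6 = 11; σ²_D = ((17−5)/6)² = 4.000
te_E = (1 + 4·3 + 11)/6 = 24/6 = 4; σ²_E = ((11−1)/6)² = 2.778
te_F = (3 + 4·5 + 19)/6 = 42/6 = 7; σ²_F = ((19−3)/6)² = 7.111
te_G = (2 + 4·8 + 14)/6 = 48/6 = 8; σ²_G = ((14−2)/6)² = 4.000
te_H = (4 + 4·10 + 22)/6 = 66/6 = 11; σ²_H = ((22−4)/6)² = 9.000
te_I = (6 + 4·7 + 14)/6 = 48/6 = 8; σ²_I = ((14−6)/6)² = 1.778
te_J = (7 + 4·11 + 15)/6 = 66/6 = 11; σ²_J = ((15−7)/6)² = 1.778

Forward pass:
ES_A = 0; EF_A = 8
ES_B = 0; EF_B = 5
ES_C = 0; EF_C = 8
ES_D = 0; EF_D = 11
ES_E = 0; EF_E = 4
ES_F = 8; EF_F = 8+7 = 15
ES_G = max(EF_A=8, EF_B=5) = 8; EF_G = 8+8 = 16
ES_H = max(EF_A=8, EF_B=5) = 8; EF_H = 8+11 = 19
ES_I = max(EF_E=4, EF_G=16) = 16; EF_I = 16+8 = 24
ES_J = max(EF_C=8, EF_D=11, EF_F=15, EF_H=19, EF_I=24) = 24; EF_J = 24+11 = 35
Expected project duration μ = 35 hours. Critical path: A → G → I → J.

Variance along critical path = 9.000 + 4.000 + 1.778 + 1.778 = 16.556
σ = √16.556 = 4.069 hours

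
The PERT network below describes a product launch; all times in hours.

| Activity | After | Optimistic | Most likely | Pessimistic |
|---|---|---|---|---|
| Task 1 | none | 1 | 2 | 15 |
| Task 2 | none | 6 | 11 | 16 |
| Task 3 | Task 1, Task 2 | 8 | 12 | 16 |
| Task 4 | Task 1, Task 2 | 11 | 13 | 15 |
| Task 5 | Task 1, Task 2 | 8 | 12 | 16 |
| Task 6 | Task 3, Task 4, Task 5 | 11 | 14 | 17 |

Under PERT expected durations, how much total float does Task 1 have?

te_Task 1 = (1 + 4·2 + 15)/6 = 24/6 = 4
te_Task 2 = (6 + 4·11 + 16)/6 = 66/6 = 11
te_Task 3 = (8 + 4·12 + 16)/6 = 72/6 = 12
te_Task 4 = (11 + 4·13 + 15)/6 = 78/6 = 13
te_Task 5 = (8 + 4·12 + 16)/6 = 72/6 = 12
te_Task 6 = (11 + 4·14 + 17)/6 = 84/6 = 14

Forward pass:
ES_Task 1 = 0; EF_Task 1 = 4
ES_Task 2 = 0; EF_Task 2 = 11
ES_Task 3 = max(EF_Task 1=4, EF_Task 2=11) = 11; EF_Task 3 = 11+12 = 23
ES_Task 4 = max(EF_Task 1=4, EF_Task 2=11) = 11; EF_Task 4 = 11+13 = 24
ES_Task 5 = max(EF_Task 1=4, EF_Task 2=11) = 11; EF_Task 5 = 11+12 = 23
ES_Task 6 = max(EF_Task 3=23, EF_Task 4=24, EF_Task 5=23) = 24; EF_Task 6 = 24+14 = 38
Expected project duration μ = 38 hours. Critical path: Task 2 → Task 4 → Task 6.

Backward pass:
LF_Task 6 = 38; LS_Task 6 = 38−14 = 24
LF_Task 5 = LS_Task 6 = 24; LS_Task 5 = 24−12 = 12
LF_Task 4 = LS_Task 6 = 24; LS_Task 4 = 24−13 = 11
LF_Task 3 = LS_Task 6 = 24; LS_Task 3 = 24−12 = 12
LF_Task 2 = min(LS_Task 3=12, LS_Task 4=11, LS_Task 5=12) = 11; LS_Task 2 = 11−11 = 0
LF_Task 1 = min(LS_Task 3=12, LS_Task 4=11, LS_Task 5=12) = 11; LS_Task 1 = 11−4 = 7
Slack_Task 1 = LS_Task 1 − ES_Task 1 = 7 − 0 = 7

7 hours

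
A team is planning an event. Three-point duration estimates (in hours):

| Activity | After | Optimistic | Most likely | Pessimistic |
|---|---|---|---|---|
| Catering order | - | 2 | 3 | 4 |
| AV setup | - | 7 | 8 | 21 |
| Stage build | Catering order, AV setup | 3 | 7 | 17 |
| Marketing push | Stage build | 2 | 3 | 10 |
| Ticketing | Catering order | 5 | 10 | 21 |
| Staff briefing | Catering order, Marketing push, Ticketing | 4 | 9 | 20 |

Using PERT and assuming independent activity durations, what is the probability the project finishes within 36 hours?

0.816

te_Catering order = (2 + 4·3 + 4)/6 = 18/6 = 3; σ²_Catering order = ((4−2)/6)² = 0.111
te_AV setup = (7 + 4·8 + 21)/6 = 60/6 = 10; σ²_AV setup = ((21−7)/6)² = 5.444
te_Stage build = (3 + 4·7 + 17)/6 = 48/6 = 8; σ²_Stage build = ((17−3)/6)² = 5.444
te_Marketing push = (2 + 4·3 + 10)/6 = 24/6 = 4; σ²_Marketing push = ((10−2)/6)² = 1.778
te_Ticketing = (5 + 4·10 + 21)/6 = 66/6 = 11; σ²_Ticketing = ((21−5)/6)² = 7.111
te_Staff briefing = (4 + 4·9 + 20)/6 = 60/6 = 10; σ²_Staff briefing = ((20−4)/6)² = 7.111

Forward pass:
ES_Catering order = 0; EF_Catering order = 3
ES_AV setup = 0; EF_AV setup = 10
ES_Stage build = max(EF_Catering order=3, EF_AV setup=10) = 10; EF_Stage build = 10+8 = 18
ES_Marketing push = 18; EF_Marketing push = 18+4 = 22
ES_Ticketing = 3; EF_Ticketing = 3+11 = 14
ES_Staff briefing = max(EF_Catering order=3, EF_Marketing push=22, EF_Ticketing=14) = 22; EF_Staff briefing = 22+10 = 32
Expected project duration μ = 32 hours. Critical path: AV setup → Stage build → Marketing push → Staff briefing.

Variance along critical path = 5.444 + 5.444 + 1.778 + 7.111 = 19.778; σ = √19.778 = 4.447 hours.
Z = (36 − 32) / 4.447 = 0.899
P(T ≤ 36) = Φ(0.899) ≈ 0.816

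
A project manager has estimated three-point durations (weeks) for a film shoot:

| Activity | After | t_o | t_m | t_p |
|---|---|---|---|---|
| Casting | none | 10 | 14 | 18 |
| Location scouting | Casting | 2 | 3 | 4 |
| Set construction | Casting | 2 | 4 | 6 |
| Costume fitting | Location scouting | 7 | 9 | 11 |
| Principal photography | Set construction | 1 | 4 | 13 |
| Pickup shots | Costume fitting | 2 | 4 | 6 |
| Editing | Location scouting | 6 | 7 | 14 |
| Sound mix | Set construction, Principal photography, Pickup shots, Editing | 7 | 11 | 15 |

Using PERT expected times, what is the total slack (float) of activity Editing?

5 weeks

te_Casting = (10 + 4·14 + 18)/6 = 84/6 = 14
te_Location scouting = (2 + 4·3 + 4)/6 = 18/6 = 3
te_Set construction = (2 + 4·4 + 6)/6 = 24/6 = 4
te_Costume fitting = (7 + 4·9 + 11)/6 = 54/6 = 9
te_Principal photography = (1 + 4·4 + 13)/6 = 30/6 = 5
te_Pickup shots = (2 + 4·4 + 6)/6 = 24/6 = 4
te_Editing = (6 + 4·7 + 14)/6 = 48/6 = 8
te_Sound mix = (7 + 4·11 + 15)/6 = 66/6 = 11

Forward pass:
ES_Casting = 0; EF_Casting = 14
ES_Location scouting = 14; EF_Location scouting = 14+3 = 17
ES_Set construction = 14; EF_Set construction = 14+4 = 18
ES_Costume fitting = 17; EF_Costume fitting = 17+9 = 26
ES_Principal photography = 18; EF_Principal photography = 18+5 = 23
ES_Pickup shots = 26; EF_Pickup shots = 26+4 = 30
ES_Editing = 17; EF_Editing = 17+8 = 25
ES_Sound mix = max(EF_Set construction=18, EF_Principal photography=23, EF_Pickup shots=30, EF_Editing=25) = 30; EF_Sound mix = 30+11 = 41
Expected project duration μ = 41 weeks. Critical path: Casting → Location scouting → Costume fitting → Pickup shots → Sound mix.

Backward pass:
LF_Sound mix = 41; LS_Sound mix = 41−11 = 30
LF_Editing = LS_Sound mix = 30; LS_Editing = 30−8 = 22
LF_Pickup shots = LS_Sound mix = 30; LS_Pickup shots = 30−4 = 26
LF_Principal photography = LS_Sound mix = 30; LS_Principal photography = 30−5 = 25
LF_Costume fitting = LS_Pickup shots = 26; LS_Costume fitting = 26−9 = 17
LF_Set construction = min(LS_Principal photography=25, LS_Sound mix=30) = 25; LS_Set construction = 25−4 = 21
LF_Location scouting = min(LS_Costume fitting=17, LS_Editing=22) = 17; LS_Location scouting = 17−3 = 14
LF_Casting = min(LS_Location scouting=14, LS_Set construction=21) = 14; LS_Casting = 14−14 = 0
Slack_Editing = LS_Editing − ES_Editing = 22 − 17 = 5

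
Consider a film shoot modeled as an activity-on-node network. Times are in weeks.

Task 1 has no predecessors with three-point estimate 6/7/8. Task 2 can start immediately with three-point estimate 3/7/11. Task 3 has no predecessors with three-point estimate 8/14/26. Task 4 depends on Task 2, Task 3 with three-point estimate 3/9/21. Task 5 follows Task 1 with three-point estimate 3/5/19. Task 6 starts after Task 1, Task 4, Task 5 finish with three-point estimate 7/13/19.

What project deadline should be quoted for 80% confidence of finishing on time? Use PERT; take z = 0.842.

te_Task 1 = (6 + 4·7 + 8)/6 = 42/6 = 7; σ²_Task 1 = ((8−6)/6)² = 0.111
te_Task 2 = (3 + 4·7 + 11)/6 = 42/6 = 7; σ²_Task 2 = ((11−3)/6)² = 1.778
te_Task 3 = (8 + 4·14 + 26)/6 = 90/6 = 15; σ²_Task 3 = ((26−8)/6)² = 9.000
te_Task 4 = (3 + 4·9 + 21)/6 = 60/6 = 10; σ²_Task 4 = ((21−3)/6)² = 9.000
te_Task 5 = (3 + 4·5 + 19)/6 = 42/6 = 7; σ²_Task 5 = ((19−3)/6)² = 7.111
te_Task 6 = (7 + 4·13 + 19)/6 = 78/6 = 13; σ²_Task 6 = ((19−7)/6)² = 4.000

Forward pass:
ES_Task 1 = 0; EF_Task 1 = 7
ES_Task 2 = 0; EF_Task 2 = 7
ES_Task 3 = 0; EF_Task 3 = 15
ES_Task 4 = max(EF_Task 2=7, EF_Task 3=15) = 15; EF_Task 4 = 15+10 = 25
ES_Task 5 = 7; EF_Task 5 = 7+7 = 14
ES_Task 6 = max(EF_Task 1=7, EF_Task 4=25, EF_Task 5=14) = 25; EF_Task 6 = 25+13 = 38
Expected project duration μ = 38 weeks. Critical path: Task 3 → Task 4 → Task 6.

Variance along critical path = 9.000 + 9.000 + 4.000 = 22.000; σ = 4.690 weeks.
D = μ + z·σ = 38 + 0.842·4.690 = 41.9 weeks

41.9 weeks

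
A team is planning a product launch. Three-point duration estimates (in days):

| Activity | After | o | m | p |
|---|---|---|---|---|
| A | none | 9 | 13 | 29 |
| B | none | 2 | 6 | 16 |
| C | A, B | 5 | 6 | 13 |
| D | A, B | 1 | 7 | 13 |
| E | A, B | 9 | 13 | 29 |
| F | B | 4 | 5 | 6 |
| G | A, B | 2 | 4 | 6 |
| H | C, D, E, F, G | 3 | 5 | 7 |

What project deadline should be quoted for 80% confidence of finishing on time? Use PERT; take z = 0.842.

te_A = (9 + 4·13 + 29)/6 = 90/6 = 15; σ²_A = ((29−9)/6)² = 11.111
te_B = (2 + 4·6 + 16)/6 = 42/6 = 7; σ²_B = ((16−2)/6)² = 5.444
te_C = (5 + 4·6 + 13)/6 = 42/6 = 7; σ²_C = ((13−5)/6)² = 1.778
te_D = (1 + 4·7 + 13)/6 = 42/6 = 7; σ²_D = ((13−1)/6)² = 4.000
te_E = (9 + 4·13 + 29)/6 = 90/6 = 15; σ²_E = ((29−9)/6)² = 11.111
te_F = (4 + 4·5 + 6)/6 = 30/6 = 5; σ²_F = ((6−4)/6)² = 0.111
te_G = (2 + 4·4 + 6)/6 = 24/6 = 4; σ²_G = ((6−2)/6)² = 0.444
te_H = (3 + 4·5 + 7)/6 = 30/6 = 5; σ²_H = ((7−3)/6)² = 0.444

Forward pass:
ES_A = 0; EF_A = 15
ES_B = 0; EF_B = 7
ES_C = max(EF_A=15, EF_B=7) = 15; EF_C = 15+7 = 22
ES_D = max(EF_A=15, EF_B=7) = 15; EF_D = 15+7 = 22
ES_E = max(EF_A=15, EF_B=7) = 15; EF_E = 15+15 = 30
ES_F = 7; EF_F = 7+5 = 12
ES_G = max(EF_A=15, EF_B=7) = 15; EF_G = 15+4 = 19
ES_H = max(EF_C=22, EF_D=22, EF_E=30, EF_F=12, EF_G=19) = 30; EF_H = 30+5 = 35
Expected project duration μ = 35 days. Critical path: A → E → H.

Variance along critical path = 11.111 + 11.111 + 0.444 = 22.667; σ = 4.761 days.
D = μ + z·σ = 35 + 0.842·4.761 = 39.0 days

39.0 days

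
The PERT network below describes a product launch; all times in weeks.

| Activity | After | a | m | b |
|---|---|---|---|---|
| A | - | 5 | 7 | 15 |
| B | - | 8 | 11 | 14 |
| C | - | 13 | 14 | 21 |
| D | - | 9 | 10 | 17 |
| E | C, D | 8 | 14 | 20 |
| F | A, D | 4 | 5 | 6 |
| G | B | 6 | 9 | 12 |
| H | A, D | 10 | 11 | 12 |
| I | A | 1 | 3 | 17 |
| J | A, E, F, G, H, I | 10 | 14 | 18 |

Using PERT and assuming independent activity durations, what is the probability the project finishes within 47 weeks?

0.927

te_A = (5 + 4·7 + 15)/6 = 48/6 = 8; σ²_A = ((15−5)/6)² = 2.778
te_B = (8 + 4·11 + 14)/6 = 66/6 = 11; σ²_B = ((14−8)/6)² = 1.000
te_C = (13 + 4·14 + 21)/6 = 90/6 = 15; σ²_C = ((21−13)/6)² = 1.778
te_D = (9 + 4·10 + 17)/6 = 66/6 = 11; σ²_D = ((17−9)/6)² = 1.778
te_E = (8 + 4·14 + 20)/6 = 84/6 = 14; σ²_E = ((20−8)/6)² = 4.000
te_F = (4 + 4·5 + 6)/6 = 30/6 = 5; σ²_F = ((6−4)/6)² = 0.111
te_G = (6 + 4·9 + 12)/6 = 54/6 = 9; σ²_G = ((12−6)/6)² = 1.000
te_H = (10 + 4·11 + 12)/6 = 66/6 = 11; σ²_H = ((12−10)/6)² = 0.111
te_I = (1 + 4·3 + 17)/6 = 30/6 = 5; σ²_I = ((17−1)/6)² = 7.111
te_J = (10 + 4·14 + 18)/6 = 84/6 = 14; σ²_J = ((18−10)/6)² = 1.778

Forward pass:
ES_A = 0; EF_A = 8
ES_B = 0; EF_B = 11
ES_C = 0; EF_C = 15
ES_D = 0; EF_D = 11
ES_E = max(EF_C=15, EF_D=11) = 15; EF_E = 15+14 = 29
ES_F = max(EF_A=8, EF_D=11) = 11; EF_F = 11+5 = 16
ES_G = 11; EF_G = 11+9 = 20
ES_H = max(EF_A=8, EF_D=11) = 11; EF_H = 11+11 = 22
ES_I = 8; EF_I = 8+5 = 13
ES_J = max(EF_A=8, EF_E=29, EF_F=16, EF_G=20, EF_H=22, EF_I=13) = 29; EF_J = 29+14 = 43
Expected project duration μ = 43 weeks. Critical path: C → E → J.

Variance along critical path = 1.778 + 4.000 + 1.778 = 7.556; σ = √7.556 = 2.749 weeks.
Z = (47 − 43) / 2.749 = 1.455
P(T ≤ 47) = Φ(1.455) ≈ 0.927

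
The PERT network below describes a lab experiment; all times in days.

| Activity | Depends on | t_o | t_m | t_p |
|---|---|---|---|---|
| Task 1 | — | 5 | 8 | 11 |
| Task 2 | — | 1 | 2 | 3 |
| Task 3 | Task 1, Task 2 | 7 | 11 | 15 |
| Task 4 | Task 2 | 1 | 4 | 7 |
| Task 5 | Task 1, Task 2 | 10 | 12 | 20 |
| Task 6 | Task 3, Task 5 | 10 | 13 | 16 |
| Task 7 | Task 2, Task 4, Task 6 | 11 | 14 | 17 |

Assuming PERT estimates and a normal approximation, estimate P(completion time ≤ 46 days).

0.203

te_Task 1 = (5 + 4·8 + 11)/6 = 48/6 = 8; σ²_Task 1 = ((11−5)/6)² = 1.000
te_Task 2 = (1 + 4·2 + 3)/6 = 12/6 = 2; σ²_Task 2 = ((3−1)/6)² = 0.111
te_Task 3 = (7 + 4·11 + 15)/6 = 66/6 = 11; σ²_Task 3 = ((15−7)/6)² = 1.778
te_Task 4 = (1 + 4·4 + 7)/6 = 24/6 = 4; σ²_Task 4 = ((7−1)/6)² = 1.000
te_Task 5 = (10 + 4·12 + 20)/6 = 78/6 = 13; σ²_Task 5 = ((20−10)/6)² = 2.778
te_Task 6 = (10 + 4·13 + 16)/6 = 78/6 = 13; σ²_Task 6 = ((16−10)/6)² = 1.000
te_Task 7 = (11 + 4·14 + 17)/6 = 84/6 = 14; σ²_Task 7 = ((17−11)/6)² = 1.000

Forward pass:
ES_Task 1 = 0; EF_Task 1 = 8
ES_Task 2 = 0; EF_Task 2 = 2
ES_Task 3 = max(EF_Task 1=8, EF_Task 2=2) = 8; EF_Task 3 = 8+11 = 19
ES_Task 4 = 2; EF_Task 4 = 2+4 = 6
ES_Task 5 = max(EF_Task 1=8, EF_Task 2=2) = 8; EF_Task 5 = 8+13 = 21
ES_Task 6 = max(EF_Task 3=19, EF_Task 5=21) = 21; EF_Task 6 = 21+13 = 34
ES_Task 7 = max(EF_Task 2=2, EF_Task 4=6, EF_Task 6=34) = 34; EF_Task 7 = 34+14 = 48
Expected project duration μ = 48 days. Critical path: Task 1 → Task 5 → Task 6 → Task 7.

Variance along critical path = 1.000 + 2.778 + 1.000 + 1.000 = 5.778; σ = √5.778 = 2.404 days.
Z = (46 − 48) / 2.404 = -0.832
P(T ≤ 46) = Φ(-0.832) ≈ 0.203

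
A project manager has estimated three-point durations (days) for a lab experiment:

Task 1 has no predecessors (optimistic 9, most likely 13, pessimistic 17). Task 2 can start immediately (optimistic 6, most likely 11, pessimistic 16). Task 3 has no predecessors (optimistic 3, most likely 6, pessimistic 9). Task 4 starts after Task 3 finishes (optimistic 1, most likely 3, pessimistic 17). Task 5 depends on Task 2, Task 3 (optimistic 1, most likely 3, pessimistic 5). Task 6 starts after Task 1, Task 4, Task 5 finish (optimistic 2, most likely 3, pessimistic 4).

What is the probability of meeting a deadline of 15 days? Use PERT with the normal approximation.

0.137

te_Task 1 = (9 + 4·13 + 17)/6 = 78/6 = 13; σ²_Task 1 = ((17−9)/6)² = 1.778
te_Task 2 = (6 + 4·11 + 16)/6 = 66/6 = 11; σ²_Task 2 = ((16−6)/6)² = 2.778
te_Task 3 = (3 + 4·6 + 9)/6 = 36/6 = 6; σ²_Task 3 = ((9−3)/6)² = 1.000
te_Task 4 = (1 + 4·3 + 17)/6 = 30/6 = 5; σ²_Task 4 = ((17−1)/6)² = 7.111
te_Task 5 = (1 + 4·3 + 5)/6 = 18/6 = 3; σ²_Task 5 = ((5−1)/6)² = 0.444
te_Task 6 = (2 + 4·3 + 4)/6 = 18/6 = 3; σ²_Task 6 = ((4−2)/6)² = 0.111

Forward pass:
ES_Task 1 = 0; EF_Task 1 = 13
ES_Task 2 = 0; EF_Task 2 = 11
ES_Task 3 = 0; EF_Task 3 = 6
ES_Task 4 = 6; EF_Task 4 = 6+5 = 11
ES_Task 5 = max(EF_Task 2=11, EF_Task 3=6) = 11; EF_Task 5 = 11+3 = 14
ES_Task 6 = max(EF_Task 1=13, EF_Task 4=11, EF_Task 5=14) = 14; EF_Task 6 = 14+3 = 17
Expected project duration μ = 17 days. Critical path: Task 2 → Task 5 → Task 6.

Variance along critical path = 2.778 + 0.444 + 0.111 = 3.333; σ = √3.333 = 1.826 days.
Z = (15 − 17) / 1.826 = -1.095
P(T ≤ 15) = Φ(-1.095) ≈ 0.137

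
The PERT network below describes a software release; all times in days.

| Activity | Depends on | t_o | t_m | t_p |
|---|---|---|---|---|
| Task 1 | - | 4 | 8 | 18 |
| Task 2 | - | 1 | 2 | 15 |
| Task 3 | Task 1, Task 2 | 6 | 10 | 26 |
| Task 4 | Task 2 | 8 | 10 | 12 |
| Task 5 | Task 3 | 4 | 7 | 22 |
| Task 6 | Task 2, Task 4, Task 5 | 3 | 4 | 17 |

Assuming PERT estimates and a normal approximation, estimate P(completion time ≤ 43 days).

0.896

te_Task 1 = (4 + 4·8 + 18)/6 = 54/6 = 9; σ²_Task 1 = ((18−4)/6)² = 5.444
te_Task 2 = (1 + 4·2 + 15)/6 = 24/6 = 4; σ²_Task 2 = ((15−1)/6)² = 5.444
te_Task 3 = (6 + 4·10 + 26)/6 = 72/6 = 12; σ²_Task 3 = ((26−6)/6)² = 11.111
te_Task 4 = (8 + 4·10 + 12)/6 = 60/6 = 10; σ²_Task 4 = ((12−8)/6)² = 0.444
te_Task 5 = (4 + 4·7 + 22)/6 = 54/6 = 9; σ²_Task 5 = ((22−4)/6)² = 9.000
te_Task 6 = (3 + 4·4 + 17)/6 = 36/6 = 6; σ²_Task 6 = ((17−3)/6)² = 5.444

Forward pass:
ES_Task 1 = 0; EF_Task 1 = 9
ES_Task 2 = 0; EF_Task 2 = 4
ES_Task 3 = max(EF_Task 1=9, EF_Task 2=4) = 9; EF_Task 3 = 9+12 = 21
ES_Task 4 = 4; EF_Task 4 = 4+10 = 14
ES_Task 5 = 21; EF_Task 5 = 21+9 = 30
ES_Task 6 = max(EF_Task 2=4, EF_Task 4=14, EF_Task 5=30) = 30; EF_Task 6 = 30+6 = 36
Expected project duration μ = 36 days. Critical path: Task 1 → Task 3 → Task 5 → Task 6.

Variance along critical path = 5.444 + 11.111 + 9.000 + 5.444 = 31.000; σ = √31.000 = 5.568 days.
Z = (43 − 36) / 5.568 = 1.257
P(T ≤ 43) = Φ(1.257) ≈ 0.896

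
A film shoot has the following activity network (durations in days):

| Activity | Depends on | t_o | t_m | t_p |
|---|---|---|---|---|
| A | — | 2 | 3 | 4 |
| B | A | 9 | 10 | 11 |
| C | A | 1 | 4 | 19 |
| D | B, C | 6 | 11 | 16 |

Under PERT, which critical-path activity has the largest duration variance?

D

te_A = (2 + 4·3 + 4)/6 = 18/6 = 3; σ²_A = ((4−2)/6)² = 0.111
te_B = (9 + 4·10 + 11)/6 = 60/6 = 10; σ²_B = ((11−9)/6)² = 0.111
te_C = (1 + 4·4 + 19)/6 = 36/6 = 6; σ²_C = ((19−1)/6)² = 9.000
te_D = (6 + 4·11 + 16)/6 = 66/6 = 11; σ²_D = ((16−6)/6)² = 2.778

Forward pass:
ES_A = 0; EF_A = 3
ES_B = 3; EF_B = 3+10 = 13
ES_C = 3; EF_C = 3+6 = 9
ES_D = max(EF_B=13, EF_C=9) = 13; EF_D = 13+11 = 24
Expected project duration μ = 24 days. Critical path: A → B → D.

Variances on critical path: σ²_A=0.111, σ²_B=0.111, σ²_D=2.778.
Largest is σ²_D = 2.778.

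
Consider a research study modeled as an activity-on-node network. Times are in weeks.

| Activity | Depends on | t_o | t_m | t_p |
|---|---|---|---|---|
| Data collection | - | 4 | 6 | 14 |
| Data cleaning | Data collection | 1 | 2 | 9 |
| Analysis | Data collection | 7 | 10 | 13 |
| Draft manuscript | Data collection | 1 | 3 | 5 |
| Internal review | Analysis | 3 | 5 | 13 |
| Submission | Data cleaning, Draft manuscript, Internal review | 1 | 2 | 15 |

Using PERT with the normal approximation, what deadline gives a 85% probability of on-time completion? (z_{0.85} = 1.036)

30.6 weeks

te_Data collection = (4 + 4·6 + 14)/6 = 42/6 = 7; σ²_Data collection = ((14−4)/6)² = 2.778
te_Data cleaning = (1 + 4·2 + 9)/6 = 18/6 = 3; σ²_Data cleaning = ((9−1)/6)² = 1.778
te_Analysis = (7 + 4·10 + 13)/6 = 60/6 = 10; σ²_Analysis = ((13−7)/6)² = 1.000
te_Draft manuscript = (1 + 4·3 + 5)/6 = 18/6 = 3; σ²_Draft manuscript = ((5−1)/6)² = 0.444
te_Internal review = (3 + 4·5 + 13)/6 = 36/6 = 6; σ²_Internal review = ((13−3)/6)² = 2.778
te_Submission = (1 + 4·2 + 15)/6 = 24/6 = 4; σ²_Submission = ((15−1)/6)² = 5.444

Forward pass:
ES_Data collection = 0; EF_Data collection = 7
ES_Data cleaning = 7; EF_Data cleaning = 7+3 = 10
ES_Analysis = 7; EF_Analysis = 7+10 = 17
ES_Draft manuscript = 7; EF_Draft manuscript = 7+3 = 10
ES_Internal review = 17; EF_Internal review = 17+6 = 23
ES_Submission = max(EF_Data cleaning=10, EF_Draft manuscript=10, EF_Internal review=23) = 23; EF_Submission = 23+4 = 27
Expected project duration μ = 27 weeks. Critical path: Data collection → Analysis → Internal review → Submission.

Variance along critical path = 2.778 + 1.000 + 2.778 + 5.444 = 12.000; σ = 3.464 weeks.
D = μ + z·σ = 27 + 1.036·3.464 = 30.6 weeks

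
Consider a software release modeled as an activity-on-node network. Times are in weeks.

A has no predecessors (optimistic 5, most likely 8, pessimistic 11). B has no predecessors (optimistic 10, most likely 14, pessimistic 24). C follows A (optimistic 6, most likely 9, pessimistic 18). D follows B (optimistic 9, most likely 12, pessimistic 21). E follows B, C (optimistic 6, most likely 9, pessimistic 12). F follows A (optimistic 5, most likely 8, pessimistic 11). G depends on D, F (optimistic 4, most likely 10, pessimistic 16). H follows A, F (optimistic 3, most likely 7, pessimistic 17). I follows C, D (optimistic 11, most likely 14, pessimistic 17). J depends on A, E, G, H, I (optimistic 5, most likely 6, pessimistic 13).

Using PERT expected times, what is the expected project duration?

49 weeks

te_A = (5 + 4·8 + 11)/6 = 48/6 = 8
te_B = (10 + 4·14 + 24)/6 = 90/6 = 15
te_C = (6 + 4·9 + 18)/6 = 60/6 = 10
te_D = (9 + 4·12 + 21)/6 = 78/6 = 13
te_E = (6 + 4·9 + 12)/6 = 54/6 = 9
te_F = (5 + 4·8 + 11)/6 = 48/6 = 8
te_G = (4 + 4·10 + 16)/6 = 60/6 = 10
te_H = (3 + 4·7 + 17)/6 = 48/6 = 8
te_I = (11 + 4·14 + 17)/6 = 84/6 = 14
te_J = (5 + 4·6 + 13)/6 = 42/6 = 7

Forward pass:
ES_A = 0; EF_A = 8
ES_B = 0; EF_B = 15
ES_C = 8; EF_C = 8+10 = 18
ES_D = 15; EF_D = 15+13 = 28
ES_E = max(EF_B=15, EF_C=18) = 18; EF_E = 18+9 = 27
ES_F = 8; EF_F = 8+8 = 16
ES_G = max(EF_D=28, EF_F=16) = 28; EF_G = 28+10 = 38
ES_H = max(EF_A=8, EF_F=16) = 16; EF_H = 16+8 = 24
ES_I = max(EF_C=18, EF_D=28) = 28; EF_I = 28+14 = 42
ES_J = max(EF_A=8, EF_E=27, EF_G=38, EF_H=24, EF_I=42) = 42; EF_J = 42+7 = 49
Expected project duration μ = 49 weeks. Critical path: B → D → I → J.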